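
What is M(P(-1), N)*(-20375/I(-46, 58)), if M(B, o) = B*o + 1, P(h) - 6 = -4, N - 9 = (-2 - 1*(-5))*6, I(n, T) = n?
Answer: 1120625/46 ≈ 24361.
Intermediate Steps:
N = 27 (N = 9 + (-2 - 1*(-5))*6 = 9 + (-2 + 5)*6 = 9 + 3*6 = 9 + 18 = 27)
P(h) = 2 (P(h) = 6 - 4 = 2)
M(B, o) = 1 + B*o
M(P(-1), N)*(-20375/I(-46, 58)) = (1 + 2*27)*(-20375/(-46)) = (1 + 54)*(-20375*(-1/46)) = 55*(20375/46) = 1120625/46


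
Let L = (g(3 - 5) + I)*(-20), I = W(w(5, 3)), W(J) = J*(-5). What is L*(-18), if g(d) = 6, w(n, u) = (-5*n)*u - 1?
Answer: 138960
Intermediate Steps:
w(n, u) = -1 - 5*n*u (w(n, u) = -5*n*u - 1 = -1 - 5*n*u)
W(J) = -5*J
I = 380 (I = -5*(-1 - 5*5*3) = -5*(-1 - 75) = -5*(-76) = 380)
L = -7720 (L = (6 + 380)*(-20) = 386*(-20) = -7720)
L*(-18) = -7720*(-18) = 138960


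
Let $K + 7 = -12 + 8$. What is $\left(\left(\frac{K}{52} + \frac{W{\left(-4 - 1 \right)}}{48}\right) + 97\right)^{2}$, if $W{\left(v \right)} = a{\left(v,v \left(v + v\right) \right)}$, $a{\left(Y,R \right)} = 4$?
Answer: $\frac{14273284}{1521} \approx 9384.1$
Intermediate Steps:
$K = -11$ ($K = -7 + \left(-12 + 8\right) = -7 - 4 = -11$)
$W{\left(v \right)} = 4$
$\left(\left(\frac{K}{52} + \frac{W{\left(-4 - 1 \right)}}{48}\right) + 97\right)^{2} = \left(\left(- \frac{11}{52} + \frac{4}{48}\right) + 97\right)^{2} = \left(\left(\left(-11\right) \frac{1}{52} + 4 \cdot \frac{1}{48}\right) + 97\right)^{2} = \left(\left(- \frac{11}{52} + \frac{1}{12}\right) + 97\right)^{2} = \left(- \frac{5}{39} + 97\right)^{2} = \left(\frac{3778}{39}\right)^{2} = \frac{14273284}{1521}$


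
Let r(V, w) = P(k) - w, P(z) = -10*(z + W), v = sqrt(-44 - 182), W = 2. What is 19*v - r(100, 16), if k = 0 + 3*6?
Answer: 216 + 19*I*sqrt(226) ≈ 216.0 + 285.63*I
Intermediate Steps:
v = I*sqrt(226) (v = sqrt(-226) = I*sqrt(226) ≈ 15.033*I)
k = 18 (k = 0 + 18 = 18)
P(z) = -20 - 10*z (P(z) = -10*(z + 2) = -10*(2 + z) = -20 - 10*z)
r(V, w) = -200 - w (r(V, w) = (-20 - 10*18) - w = (-20 - 180) - w = -200 - w)
19*v - r(100, 16) = 19*(I*sqrt(226)) - (-200 - 1*16) = 19*I*sqrt(226) - (-200 - 16) = 19*I*sqrt(226) - 1*(-216) = 19*I*sqrt(226) + 216 = 216 + 19*I*sqrt(226)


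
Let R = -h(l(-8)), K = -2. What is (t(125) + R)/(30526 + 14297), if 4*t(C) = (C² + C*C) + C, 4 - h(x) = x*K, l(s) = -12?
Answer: 10485/59764 ≈ 0.17544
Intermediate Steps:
h(x) = 4 + 2*x (h(x) = 4 - x*(-2) = 4 - (-2)*x = 4 + 2*x)
R = 20 (R = -(4 + 2*(-12)) = -(4 - 24) = -1*(-20) = 20)
t(C) = C²/2 + C/4 (t(C) = ((C² + C*C) + C)/4 = ((C² + C²) + C)/4 = (2*C² + C)/4 = (C + 2*C²)/4 = C²/2 + C/4)
(t(125) + R)/(30526 + 14297) = ((¼)*125*(1 + 2*125) + 20)/(30526 + 14297) = ((¼)*125*(1 + 250) + 20)/44823 = ((¼)*125*251 + 20)*(1/44823) = (31375/4 + 20)*(1/44823) = (31455/4)*(1/44823) = 10485/59764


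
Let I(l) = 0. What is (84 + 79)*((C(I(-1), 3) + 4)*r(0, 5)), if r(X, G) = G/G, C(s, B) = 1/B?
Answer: 2119/3 ≈ 706.33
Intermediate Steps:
r(X, G) = 1
(84 + 79)*((C(I(-1), 3) + 4)*r(0, 5)) = (84 + 79)*((1/3 + 4)*1) = 163*((⅓ + 4)*1) = 163*((13/3)*1) = 163*(13/3) = 2119/3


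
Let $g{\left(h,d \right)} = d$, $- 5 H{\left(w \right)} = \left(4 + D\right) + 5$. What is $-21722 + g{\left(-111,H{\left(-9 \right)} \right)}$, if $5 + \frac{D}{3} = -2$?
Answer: $- \frac{108598}{5} \approx -21720.0$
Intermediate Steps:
$D = -21$ ($D = -15 + 3 \left(-2\right) = -15 - 6 = -21$)
$H{\left(w \right)} = \frac{12}{5}$ ($H{\left(w \right)} = - \frac{\left(4 - 21\right) + 5}{5} = - \frac{-17 + 5}{5} = \left(- \frac{1}{5}\right) \left(-12\right) = \frac{12}{5}$)
$-21722 + g{\left(-111,H{\left(-9 \right)} \right)} = -21722 + \frac{12}{5} = - \frac{108598}{5}$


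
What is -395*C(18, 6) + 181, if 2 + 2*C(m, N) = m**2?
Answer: -63414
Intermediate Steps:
C(m, N) = -1 + m**2/2
-395*C(18, 6) + 181 = -395*(-1 + (1/2)*18**2) + 181 = -395*(-1 + (1/2)*324) + 181 = -395*(-1 + 162) + 181 = -395*161 + 181 = -63595 + 181 = -63414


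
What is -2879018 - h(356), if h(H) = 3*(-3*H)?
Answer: -2875814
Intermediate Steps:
h(H) = -9*H
-2879018 - h(356) = -2879018 - (-9)*356 = -2879018 - 1*(-3204) = -2879018 + 3204 = -2875814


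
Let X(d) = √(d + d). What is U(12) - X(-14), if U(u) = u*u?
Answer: 144 - 2*I*√7 ≈ 144.0 - 5.2915*I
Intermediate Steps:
X(d) = √2*√d (X(d) = √(2*d) = √2*√d)
U(u) = u²
U(12) - X(-14) = 12² - √2*√(-14) = 144 - √2*I*√14 = 144 - 2*I*√7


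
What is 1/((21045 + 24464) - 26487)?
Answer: 1/19022 ≈ 5.2571e-5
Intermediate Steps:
1/((21045 + 24464) - 26487) = 1/(45509 - 26487) = 1/19022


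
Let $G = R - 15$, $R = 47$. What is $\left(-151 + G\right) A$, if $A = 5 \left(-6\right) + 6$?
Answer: $2856$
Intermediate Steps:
$G = 32$ ($G = 47 - 15 = 32$)
$A = -24$ ($A = -30 + 6 = -24$)
$\left(-151 + G\right) A = \left(-151 + 32\right) \left(-24\right) = \left(-119\right) \left(-24\right) = 2856$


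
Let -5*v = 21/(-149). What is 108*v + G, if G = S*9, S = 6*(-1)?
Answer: -37962/745 ≈ -50.956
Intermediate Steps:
v = 21/745 (v = -21/(5*(-149)) = -21*(-1)/(5*149) = -1/5*(-21/149) = 21/745 ≈ 0.028188)
S = -6
G = -54 (G = -6*9 = -54)
108*v + G = 108*(21/745) - 54 = 2268/745 - 54 = -37962/745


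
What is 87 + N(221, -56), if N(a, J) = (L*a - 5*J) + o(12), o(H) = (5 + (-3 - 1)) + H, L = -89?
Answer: -19289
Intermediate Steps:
o(H) = 1 + H (o(H) = (5 - 4) + H = 1 + H)
N(a, J) = 13 - 89*a - 5*J (N(a, J) = (-89*a - 5*J) + (1 + 12) = (-89*a - 5*J) + 13 = 13 - 89*a - 5*J)
87 + N(221, -56) = 87 + (13 - 89*221 - 5*(-56)) = 87 + (13 - 19669 + 280) = 87 - 19376 = -19289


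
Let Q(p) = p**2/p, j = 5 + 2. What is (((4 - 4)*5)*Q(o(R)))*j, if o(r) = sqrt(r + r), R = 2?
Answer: 0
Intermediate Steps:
j = 7
o(r) = sqrt(2)*sqrt(r) (o(r) = sqrt(2*r) = sqrt(2)*sqrt(r))
Q(p) = p
(((4 - 4)*5)*Q(o(R)))*j = (((4 - 4)*5)*(sqrt(2)*sqrt(2)))*7 = ((0*5)*2)*7 = (0*2)*7 = 0*7 = 0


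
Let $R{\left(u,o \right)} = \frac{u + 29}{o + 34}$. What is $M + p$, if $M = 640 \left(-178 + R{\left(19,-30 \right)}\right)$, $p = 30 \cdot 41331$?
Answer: $1133690$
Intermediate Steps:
$R{\left(u,o \right)} = \frac{29 + u}{34 + o}$
$p = 1239930$
$M = -106240$ ($M = 640 \left(-178 + \frac{29 + 19}{34 - 30}\right) = 640 \left(-178 + \frac{1}{4} \cdot 48\right) = 640 \left(-178 + 12\right) = 640 \left(-166\right) = -106240$)
$M + p = -106240 + 1239930 = 1133690$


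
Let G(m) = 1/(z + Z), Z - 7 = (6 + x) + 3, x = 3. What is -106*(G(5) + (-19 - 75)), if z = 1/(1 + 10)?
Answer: 1045637/105 ≈ 9958.5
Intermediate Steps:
z = 1/11 ≈ 0.090909
Z = 19 (Z = 7 + ((6 + 3) + 3) = 7 + (9 + 3) = 7 + 12 = 19)
G(m) = 11/210 (G(m) = 1/(1/11 + 19) = 1/(210/11) = 11/210)
-106*(G(5) + (-19 - 75)) = -106*(11/210 + (-19 - 75)) = -106*(11/210 - 94) = -106*(-19729/210) = 1045637/105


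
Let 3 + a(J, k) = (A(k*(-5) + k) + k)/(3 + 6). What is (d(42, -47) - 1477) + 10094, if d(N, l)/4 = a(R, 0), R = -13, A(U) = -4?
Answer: 77429/9 ≈ 8603.2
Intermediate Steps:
a(J, k) = -31/9 + k/9 (a(J, k) = -3 + (-4 + k)/(3 + 6) = -3 + (-4 + k)/9 = -3 + (-4 + k)*(1/9) = -3 + (-4/9 + k/9) = -31/9 + k/9)
d(N, l) = -124/9 (d(N, l) = 4*(-31/9 + (1/9)*0) = 4*(-31/9 + 0) = 4*(-31/9) = -124/9)
(d(42, -47) - 1477) + 10094 = (-124/9 - 1477) + 10094 = -13417/9 + 10094 = 77429/9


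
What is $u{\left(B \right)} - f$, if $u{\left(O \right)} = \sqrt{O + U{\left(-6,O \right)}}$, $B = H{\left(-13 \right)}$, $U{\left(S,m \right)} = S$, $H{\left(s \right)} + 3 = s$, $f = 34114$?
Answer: $-34114 + i \sqrt{22} \approx -34114.0 + 4.6904 i$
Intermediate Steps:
$H{\left(s \right)} = -3 + s$
$B = -16$ ($B = -3 - 13 = -16$)
$u{\left(O \right)} = \sqrt{-6 + O}$ ($u{\left(O \right)} = \sqrt{O - 6} = \sqrt{-6 + O}$)
$u{\left(B \right)} - f = \sqrt{-6 - 16} - 34114 = \sqrt{-22} - 34114 = i \sqrt{22} - 34114 = -34114 + i \sqrt{22}$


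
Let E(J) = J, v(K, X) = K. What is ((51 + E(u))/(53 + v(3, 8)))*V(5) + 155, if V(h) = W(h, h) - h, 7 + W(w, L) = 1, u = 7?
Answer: 4021/28 ≈ 143.61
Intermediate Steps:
W(w, L) = -6 (W(w, L) = -7 + 1 = -6)
V(h) = -6 - h
((51 + E(u))/(53 + v(3, 8)))*V(5) + 155 = ((51 + 7)/(53 + 3))*(-6 - 1*5) + 155 = (58/56)*(-6 - 5) + 155 = (58*(1/56))*(-11) + 155 = (29/28)*(-11) + 155 = -319/28 + 155 = 4021/28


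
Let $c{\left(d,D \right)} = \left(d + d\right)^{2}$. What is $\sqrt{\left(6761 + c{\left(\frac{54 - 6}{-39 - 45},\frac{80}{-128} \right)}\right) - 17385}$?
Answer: $\frac{8 i \sqrt{8133}}{7} \approx 103.07 i$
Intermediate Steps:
$c{\left(d,D \right)} = 4 d^{2}$ ($c{\left(d,D \right)} = \left(2 d\right)^{2} = 4 d^{2}$)
$\sqrt{\left(6761 + c{\left(\frac{54 - 6}{-39 - 45},\frac{80}{-128} \right)}\right) - 17385} = \sqrt{\left(6761 + 4 \left(\frac{54 - 6}{-39 - 45}\right)^{2}\right) - 17385} = \sqrt{\left(6761 + 4 \left(\frac{48}{-84}\right)^{2}\right) - 17385} = \sqrt{\left(6761 + 4 \left(48 \left(- \frac{1}{84}\right)\right)^{2}\right) - 17385} = \sqrt{\left(6761 + 4 \left(- \frac{4}{7}\right)^{2}\right) - 17385} = \sqrt{\left(6761 + 4 \cdot \frac{16}{49}\right) - 17385} = \sqrt{\left(6761 + \frac{64}{49}\right) - 17385} = \sqrt{\frac{331353}{49} - 17385} = \sqrt{- \frac{520512}{49}} = \frac{8 i \sqrt{8133}}{7}$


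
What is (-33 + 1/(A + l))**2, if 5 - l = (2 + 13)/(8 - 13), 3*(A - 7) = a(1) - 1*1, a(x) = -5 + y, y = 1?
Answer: 1734489/1600 ≈ 1084.1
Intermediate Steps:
a(x) = -4 (a(x) = -5 + 1 = -4)
A = 16/3 (A = 7 + (-4 - 1*1)/3 = 7 + (-4 - 1)/3 = 7 + (1/3)*(-5) = 7 - 5/3 = 16/3 ≈ 5.3333)
l = 8 (l = 5 - (2 + 13)/(8 - 13) = 5 - 15/(-5) = 5 - 15*(-1)/5 = 5 - 1*(-3) = 5 + 3 = 8)
(-33 + 1/(A + l))**2 = (-33 + 1/(16/3 + 8))**2 = (-33 + 1/(40/3))**2 = (-33 + 3/40)**2 = (-1317/40)**2 = 1734489/1600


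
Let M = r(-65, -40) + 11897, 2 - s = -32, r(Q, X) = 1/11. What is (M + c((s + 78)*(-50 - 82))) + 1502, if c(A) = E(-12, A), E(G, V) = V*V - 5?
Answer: 2404380551/11 ≈ 2.1858e+8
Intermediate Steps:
r(Q, X) = 1/11
s = 34 (s = 2 - 1*(-32) = 2 + 32 = 34)
E(G, V) = -5 + V**2 (E(G, V) = V**2 - 5 = -5 + V**2)
c(A) = -5 + A**2
M = 130868/11 (M = 1/11 + 11897 = 130868/11 ≈ 11897.)
(M + c((s + 78)*(-50 - 82))) + 1502 = (130868/11 + (-5 + ((34 + 78)*(-50 - 82))**2)) + 1502 = (130868/11 + (-5 + (112*(-132))**2)) + 1502 = (130868/11 + (-5 + (-14784)**2)) + 1502 = (130868/11 + (-5 + 218566656)) + 1502 = (130868/11 + 218566651) + 1502 = 2404364029/11 + 1502 = 2404380551/11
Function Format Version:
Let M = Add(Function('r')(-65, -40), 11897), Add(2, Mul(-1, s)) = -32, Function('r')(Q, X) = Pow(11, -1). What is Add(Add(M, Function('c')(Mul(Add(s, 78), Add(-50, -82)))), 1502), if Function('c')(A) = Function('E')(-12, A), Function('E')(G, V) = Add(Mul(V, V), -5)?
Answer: Rational(2404380551, 11) ≈ 2.1858e+8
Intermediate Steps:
Function('r')(Q, X) = Rational(1, 11)
s = 34 (s = Add(2, Mul(-1, -32)) = Add(2, 32) = 34)
Function('E')(G, V) = Add(-5, Pow(V, 2)) (Function('E')(G, V) = Add(Pow(V, 2), -5) = Add(-5, Pow(V, 2)))
Function('c')(A) = Add(-5, Pow(A, 2))
M = Rational(130868, 11) (M = Add(Rational(1, 11), 11897) = Rational(130868, 11) ≈ 11897.)
Add(Add(M, Function('c')(Mul(Add(s, 78), Add(-50, -82)))), 1502) = Add(Add(Rational(130868, 11), Add(-5, Pow(Mul(Add(34, 78), Add(-50, -82)), 2))), 1502) = Add(Add(Rational(130868, 11), Add(-5, Pow(Mul(112, -132), 2))), 1502) = Add(Add(Rational(130868, 11), Add(-5, Pow(-14784, 2))), 1502) = Add(Add(Rational(130868, 11), Add(-5, 218566656)), 1502) = Add(Add(Rational(130868, 11), 218566651), 1502) = Add(Rational(2404364029, 11), 1502) = Rational(2404380551, 11)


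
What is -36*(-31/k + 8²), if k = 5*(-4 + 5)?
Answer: -10404/5 ≈ -2080.8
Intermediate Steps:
k = 5 (k = 5*1 = 5)
-36*(-31/k + 8²) = -36*(-31/5 + 8²) = -36*(-31*⅕ + 64) = -36*(-31/5 + 64) = -36*289/5 = -10404/5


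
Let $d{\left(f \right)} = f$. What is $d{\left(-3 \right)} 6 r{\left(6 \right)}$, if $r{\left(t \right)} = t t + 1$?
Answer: $-666$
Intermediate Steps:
$r{\left(t \right)} = 1 + t^{2}$ ($r{\left(t \right)} = t^{2} + 1 = 1 + t^{2}$)
$d{\left(-3 \right)} 6 r{\left(6 \right)} = \left(-3\right) 6 \left(1 + 6^{2}\right) = - 18 \left(1 + 36\right) = \left(-18\right) 37 = -666$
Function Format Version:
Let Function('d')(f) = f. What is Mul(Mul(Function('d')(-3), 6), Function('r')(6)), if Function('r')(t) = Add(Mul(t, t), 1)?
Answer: -666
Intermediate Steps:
Function('r')(t) = Add(1, Pow(t, 2)) (Function('r')(t) = Add(Pow(t, 2), 1) = Add(1, Pow(t, 2)))
Mul(Mul(Function('d')(-3), 6), Function('r')(6)) = Mul(Mul(-3, 6), Add(1, Pow(6, 2))) = Mul(-18, Add(1, 36)) = Mul(-18, 37) = -666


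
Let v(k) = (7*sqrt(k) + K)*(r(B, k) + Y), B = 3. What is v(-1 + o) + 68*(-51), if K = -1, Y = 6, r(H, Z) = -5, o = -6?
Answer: -3469 + 7*I*sqrt(7) ≈ -3469.0 + 18.52*I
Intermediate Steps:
v(k) = -1 + 7*sqrt(k) (v(k) = (7*sqrt(k) - 1)*(-5 + 6) = (-1 + 7*sqrt(k))*1 = -1 + 7*sqrt(k))
v(-1 + o) + 68*(-51) = (-1 + 7*sqrt(-1 - 6)) + 68*(-51) = (-1 + 7*sqrt(-7)) - 3468 = (-1 + 7*(I*sqrt(7))) - 3468 = (-1 + 7*I*sqrt(7)) - 3468 = -3469 + 7*I*sqrt(7)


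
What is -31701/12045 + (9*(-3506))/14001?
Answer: -91545959/18738005 ≈ -4.8856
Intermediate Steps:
-31701/12045 + (9*(-3506))/14001 = -31701*1/12045 - 31554*1/14001 = -10567/4015 - 10518/4667 = -91545959/18738005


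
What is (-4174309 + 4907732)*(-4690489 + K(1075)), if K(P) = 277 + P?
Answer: -3439120925951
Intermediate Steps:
(-4174309 + 4907732)*(-4690489 + K(1075)) = (-4174309 + 4907732)*(-4690489 + (277 + 1075)) = 733423*(-4690489 + 1352) = 733423*(-4689137) = -3439120925951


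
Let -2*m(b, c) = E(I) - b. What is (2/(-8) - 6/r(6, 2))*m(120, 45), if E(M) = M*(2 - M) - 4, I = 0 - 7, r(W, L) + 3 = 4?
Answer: -4675/8 ≈ -584.38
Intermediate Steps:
r(W, L) = 1 (r(W, L) = -3 + 4 = 1)
I = -7
E(M) = -4 + M*(2 - M)
m(b, c) = 67/2 + b/2 (m(b, c) = -((-4 - 1*(-7)² + 2*(-7)) - b)/2 = -((-4 - 1*49 - 14) - b)/2 = -((-4 - 49 - 14) - b)/2 = -(-67 - b)/2 = 67/2 + b/2)
(2/(-8) - 6/r(6, 2))*m(120, 45) = (2/(-8) - 6/1)*(67/2 + (½)*120) = (2*(-⅛) - 6*1)*(67/2 + 60) = (-¼ - 6)*(187/2) = -25/4*187/2 = -4675/8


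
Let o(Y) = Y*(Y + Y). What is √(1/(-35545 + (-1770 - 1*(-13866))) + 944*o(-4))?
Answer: √16610037971559/23449 ≈ 173.80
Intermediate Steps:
o(Y) = 2*Y² (o(Y) = Y*(2*Y) = 2*Y²)
√(1/(-35545 + (-1770 - 1*(-13866))) + 944*o(-4)) = √(1/(-35545 + (-1770 - 1*(-13866))) + 944*(2*(-4)²)) = √(1/(-35545 + (-1770 + 13866)) + 944*(2*16)) = √(1/(-35545 + 12096) + 944*32) = √(1/(-23449) + 30208) = √(-1/23449 + 30208) = √(708347391/23449) = √16610037971559/23449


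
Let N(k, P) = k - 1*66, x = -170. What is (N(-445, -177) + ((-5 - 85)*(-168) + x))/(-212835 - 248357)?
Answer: -14439/461192 ≈ -0.031308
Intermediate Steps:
N(k, P) = -66 + k (N(k, P) = k - 66 = -66 + k)
(N(-445, -177) + ((-5 - 85)*(-168) + x))/(-212835 - 248357) = ((-66 - 445) + ((-5 - 85)*(-168) - 170))/(-212835 - 248357) = (-511 + (-90*(-168) - 170))/(-461192) = (-511 + (15120 - 170))*(-1/461192) = (-511 + 14950)*(-1/461192) = 14439*(-1/461192) = -14439/461192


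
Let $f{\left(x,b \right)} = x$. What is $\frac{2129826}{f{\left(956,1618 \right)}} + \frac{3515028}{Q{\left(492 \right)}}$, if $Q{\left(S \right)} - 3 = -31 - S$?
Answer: $- \frac{70401789}{15535} \approx -4531.8$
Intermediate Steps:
$Q{\left(S \right)} = -28 - S$ ($Q{\left(S \right)} = 3 - \left(31 + S\right) = -28 - S$)
$\frac{2129826}{f{\left(956,1618 \right)}} + \frac{3515028}{Q{\left(492 \right)}} = \frac{2129826}{956} + \frac{3515028}{-28 - 492} = 2129826 \cdot \frac{1}{956} + \frac{3515028}{-28 - 492} = \frac{1064913}{478} + \frac{3515028}{-520} = \frac{1064913}{478} + 3515028 \left(- \frac{1}{520}\right) = \frac{1064913}{478} - \frac{878757}{130} = - \frac{70401789}{15535}$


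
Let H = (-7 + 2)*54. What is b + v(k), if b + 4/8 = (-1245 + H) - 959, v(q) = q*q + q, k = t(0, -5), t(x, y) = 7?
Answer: -4837/2 ≈ -2418.5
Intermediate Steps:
k = 7
H = -270 (H = -5*54 = -270)
v(q) = q + q² (v(q) = q² + q = q + q²)
b = -4949/2 (b = -½ + ((-1245 - 270) - 959) = -½ + (-1515 - 959) = -½ - 2474 = -4949/2 ≈ -2474.5)
b + v(k) = -4949/2 + 7*(1 + 7) = -4949/2 + 7*8 = -4949/2 + 56 = -4837/2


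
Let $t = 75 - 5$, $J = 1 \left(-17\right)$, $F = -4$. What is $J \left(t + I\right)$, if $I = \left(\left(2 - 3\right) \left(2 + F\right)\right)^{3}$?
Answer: $-1326$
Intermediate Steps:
$J = -17$
$I = 8$ ($I = \left(\left(2 - 3\right) \left(2 - 4\right)\right)^{3} = \left(\left(-1\right) \left(-2\right)\right)^{3} = 2^{3} = 8$)
$t = 70$
$J \left(t + I\right) = - 17 \left(70 + 8\right) = \left(-17\right) 78 = -1326$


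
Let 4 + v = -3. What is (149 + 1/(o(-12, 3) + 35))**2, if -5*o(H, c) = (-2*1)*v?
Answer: 575712036/25921 ≈ 22210.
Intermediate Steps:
v = -7 (v = -4 - 3 = -7)
o(H, c) = -14/5 (o(H, c) = -(-2*1)*(-7)/5 = -(-2)*(-7)/5 = -1/5*14 = -14/5)
(149 + 1/(o(-12, 3) + 35))**2 = (149 + 1/(-14/5 + 35))**2 = (149 + 1/(161/5))**2 = (149 + 5/161)**2 = (23994/161)**2 = 575712036/25921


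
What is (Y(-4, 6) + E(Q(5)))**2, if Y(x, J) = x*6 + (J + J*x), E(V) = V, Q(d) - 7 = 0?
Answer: 1225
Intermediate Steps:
Q(d) = 7 (Q(d) = 7 + 0 = 7)
Y(x, J) = J + 6*x + J*x (Y(x, J) = 6*x + (J + J*x) = J + 6*x + J*x)
(Y(-4, 6) + E(Q(5)))**2 = ((6 + 6*(-4) + 6*(-4)) + 7)**2 = ((6 - 24 - 24) + 7)**2 = (-42 + 7)**2 = (-35)**2 = 1225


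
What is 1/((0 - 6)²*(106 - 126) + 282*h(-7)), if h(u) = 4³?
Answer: 1/17328 ≈ 5.7710e-5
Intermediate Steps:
h(u) = 64
1/((0 - 6)²*(106 - 126) + 282*h(-7)) = 1/((0 - 6)²*(106 - 126) + 282*64) = 1/((-6)²*(-20) + 18048) = 1/(36*(-20) + 18048) = 1/(-720 + 18048) = 1/17328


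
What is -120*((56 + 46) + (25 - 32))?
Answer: -11400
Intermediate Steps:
-120*((56 + 46) + (25 - 32)) = -120*(102 - 7) = -120*95 = -11400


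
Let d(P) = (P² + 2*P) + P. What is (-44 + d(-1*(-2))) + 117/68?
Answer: -2195/68 ≈ -32.279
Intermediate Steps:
d(P) = P² + 3*P
(-44 + d(-1*(-2))) + 117/68 = (-44 + (-1*(-2))*(3 - 1*(-2))) + 117/68 = (-44 + 2*(3 + 2)) + 117*(1/68) = (-44 + 2*5) + 117/68 = (-44 + 10) + 117/68 = -34 + 117/68 = -2195/68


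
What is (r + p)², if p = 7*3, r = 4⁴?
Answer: 76729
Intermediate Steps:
r = 256
p = 21
(r + p)² = (256 + 21)² = 277² = 76729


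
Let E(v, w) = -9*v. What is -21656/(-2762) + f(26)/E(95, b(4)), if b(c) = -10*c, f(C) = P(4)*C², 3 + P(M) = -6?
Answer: 1962216/131195 ≈ 14.956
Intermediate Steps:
P(M) = -9 (P(M) = -3 - 6 = -9)
f(C) = -9*C²
-21656/(-2762) + f(26)/E(95, b(4)) = -21656/(-2762) + (-9*26²)/((-9*95)) = -21656*(-1/2762) - 9*676/(-855) = 10828/1381 - 6084*(-1/855) = 10828/1381 + 676/95 = 1962216/131195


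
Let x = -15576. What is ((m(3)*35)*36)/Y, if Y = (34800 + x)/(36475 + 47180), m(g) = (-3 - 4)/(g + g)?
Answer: -2277275/356 ≈ -6396.8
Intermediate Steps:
m(g) = -7/(2*g) (m(g) = -7*1/(2*g) = -7/(2*g))
Y = 2136/9295 (Y = (34800 - 15576)/(36475 + 47180) = 19224/83655 = 19224*(1/83655) = 2136/9295 ≈ 0.22980)
((m(3)*35)*36)/Y = ((-7/2/3*35)*36)/(2136/9295) = ((-7/2*⅓*35)*36)*(9295/2136) = (-7/6*35*36)*(9295/2136) = -245/6*36*(9295/2136) = -1470*9295/2136 = -2277275/356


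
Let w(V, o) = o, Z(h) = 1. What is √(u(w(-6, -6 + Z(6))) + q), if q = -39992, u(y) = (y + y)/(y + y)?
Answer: I*√39991 ≈ 199.98*I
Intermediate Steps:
u(y) = 1 (u(y) = (2*y)/((2*y)) = (2*y)*(1/(2*y)) = 1)
√(u(w(-6, -6 + Z(6))) + q) = √(1 - 39992) = √(-39991) = I*√39991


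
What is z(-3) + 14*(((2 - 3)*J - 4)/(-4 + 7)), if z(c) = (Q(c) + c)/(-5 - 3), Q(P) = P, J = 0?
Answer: -215/12 ≈ -17.917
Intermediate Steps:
z(c) = -c/4 (z(c) = (c + c)/(-5 - 3) = (2*c)/(-8) = (2*c)*(-⅛) = -c/4)
z(-3) + 14*(((2 - 3)*J - 4)/(-4 + 7)) = -¼*(-3) + 14*(((2 - 3)*0 - 4)/(-4 + 7)) = ¾ + 14*((-1*0 - 4)/3) = ¾ + 14*((0 - 4)*(⅓)) = ¾ + 14*(-4*⅓) = ¾ + 14*(-4/3) = ¾ - 56/3 = -215/12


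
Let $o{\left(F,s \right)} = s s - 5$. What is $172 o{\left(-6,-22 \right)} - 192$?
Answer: $82196$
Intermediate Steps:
$o{\left(F,s \right)} = -5 + s^{2}$ ($o{\left(F,s \right)} = s^{2} - 5 = -5 + s^{2}$)
$172 o{\left(-6,-22 \right)} - 192 = 172 \left(-5 + \left(-22\right)^{2}\right) - 192 = 172 \left(-5 + 484\right) - 192 = 172 \cdot 479 - 192 = 82388 - 192 = 82196$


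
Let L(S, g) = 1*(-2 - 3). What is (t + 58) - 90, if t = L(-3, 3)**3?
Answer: -157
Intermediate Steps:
L(S, g) = -5 (L(S, g) = 1*(-5) = -5)
t = -125 (t = (-5)**3 = -125)
(t + 58) - 90 = (-125 + 58) - 90 = -67 - 90 = -157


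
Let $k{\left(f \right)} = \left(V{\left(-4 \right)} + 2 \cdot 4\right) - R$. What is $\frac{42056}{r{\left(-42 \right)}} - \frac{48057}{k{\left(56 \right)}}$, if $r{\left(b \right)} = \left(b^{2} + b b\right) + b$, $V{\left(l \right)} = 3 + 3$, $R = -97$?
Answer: $- \frac{3877583}{9213} \approx -420.88$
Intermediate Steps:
$V{\left(l \right)} = 6$
$r{\left(b \right)} = b + 2 b^{2}$ ($r{\left(b \right)} = \left(b^{2} + b^{2}\right) + b = 2 b^{2} + b = b + 2 b^{2}$)
$k{\left(f \right)} = 111$ ($k{\left(f \right)} = \left(6 + 2 \cdot 4\right) - -97 = \left(6 + 8\right) + 97 = 14 + 97 = 111$)
$\frac{42056}{r{\left(-42 \right)}} - \frac{48057}{k{\left(56 \right)}} = \frac{42056}{\left(-42\right) \left(1 + 2 \left(-42\right)\right)} - \frac{48057}{111} = \frac{42056}{\left(-42\right) \left(1 - 84\right)} - \frac{16019}{37} = \frac{42056}{\left(-42\right) \left(-83\right)} - \frac{16019}{37} = \frac{42056}{3486} - \frac{16019}{37} = 42056 \cdot \frac{1}{3486} - \frac{16019}{37} = \frac{3004}{249} - \frac{16019}{37} = - \frac{3877583}{9213}$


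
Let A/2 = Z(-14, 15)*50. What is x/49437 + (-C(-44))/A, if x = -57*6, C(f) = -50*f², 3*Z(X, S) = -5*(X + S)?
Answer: -15951862/27465 ≈ -580.81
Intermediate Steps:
Z(X, S) = -5*S/3 - 5*X/3 (Z(X, S) = (-5*(X + S))/3 = (-5*(S + X))/3 = (-5*S - 5*X)/3 = -5*S/3 - 5*X/3)
x = -342
A = -500/3 (A = 2*((-5/3*15 - 5/3*(-14))*50) = 2*((-25 + 70/3)*50) = 2*(-5/3*50) = 2*(-250/3) = -500/3 ≈ -166.67)
x/49437 + (-C(-44))/A = -342/49437 + (-(-50)*(-44)²)/(-500/3) = -342*1/49437 - (-50)*1936*(-3/500) = -38/5493 - 1*(-96800)*(-3/500) = -38/5493 + 96800*(-3/500) = -38/5493 - 2904/5 = -15951862/27465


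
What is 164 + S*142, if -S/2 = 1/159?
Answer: 25792/159 ≈ 162.21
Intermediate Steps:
S = -2/159 ≈ -0.012579
164 + S*142 = 164 - 2/159*142 = 164 - 284/159 = 25792/159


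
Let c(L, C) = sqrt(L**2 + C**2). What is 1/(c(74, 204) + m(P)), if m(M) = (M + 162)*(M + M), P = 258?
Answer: 54180/11741877827 - sqrt(11773)/23483755654 ≈ 4.6096e-6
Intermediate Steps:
m(M) = 2*M*(162 + M) (m(M) = (162 + M)*(2*M) = 2*M*(162 + M))
c(L, C) = sqrt(C**2 + L**2)
1/(c(74, 204) + m(P)) = 1/(sqrt(204**2 + 74**2) + 2*258*(162 + 258)) = 1/(sqrt(41616 + 5476) + 2*258*420) = 1/(sqrt(47092) + 216720) = 1/(2*sqrt(11773) + 216720) = 1/(216720 + 2*sqrt(11773))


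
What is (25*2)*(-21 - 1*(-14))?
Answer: -350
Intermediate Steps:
(25*2)*(-21 - 1*(-14)) = 50*(-21 + 14) = 50*(-7) = -350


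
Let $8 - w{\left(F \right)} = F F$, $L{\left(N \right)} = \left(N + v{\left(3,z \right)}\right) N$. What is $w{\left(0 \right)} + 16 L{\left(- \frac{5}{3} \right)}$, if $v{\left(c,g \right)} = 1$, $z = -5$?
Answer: $\frac{232}{9} \approx 25.778$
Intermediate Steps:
$L{\left(N \right)} = N \left(1 + N\right)$ ($L{\left(N \right)} = \left(N + 1\right) N = \left(1 + N\right) N = N \left(1 + N\right)$)
$w{\left(F \right)} = 8 - F^{2}$ ($w{\left(F \right)} = 8 - F F = 8 - F^{2}$)
$w{\left(0 \right)} + 16 L{\left(- \frac{5}{3} \right)} = \left(8 - 0^{2}\right) + 16 - \frac{5}{3} \left(1 - \frac{5}{3}\right) = \left(8 - 0\right) + 16 \left(-5\right) \frac{1}{3} \left(1 - \frac{5}{3}\right) = \left(8 + 0\right) + 16 \left(- \frac{5 \left(1 - \frac{5}{3}\right)}{3}\right) = 8 + 16 \left(\left(- \frac{5}{3}\right) \left(- \frac{2}{3}\right)\right) = 8 + 16 \cdot \frac{10}{9} = 8 + \frac{160}{9} = \frac{232}{9}$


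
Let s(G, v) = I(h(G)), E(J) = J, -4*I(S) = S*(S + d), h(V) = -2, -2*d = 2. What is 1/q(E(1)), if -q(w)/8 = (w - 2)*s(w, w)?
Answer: -1/12 ≈ -0.083333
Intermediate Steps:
d = -1 (d = -½*2 = -1)
I(S) = -S*(-1 + S)/4 (I(S) = -S*(S - 1)/4 = -S*(-1 + S)/4)
s(G, v) = -3/2 (s(G, v) = (¼)*(-2)*(1 - 1*(-2)) = (¼)*(-2)*(1 + 2) = (¼)*(-2)*3 = -3/2)
q(w) = -24 + 12*w (q(w) = -8*(w - 2)*(-3)/2 = -8*(-2 + w)*(-3)/2 = -8*(3 - 3*w/2) = -24 + 12*w)
1/q(E(1)) = 1/(-24 + 12*1) = 1/(-24 + 12) = 1/(-12) = -1/12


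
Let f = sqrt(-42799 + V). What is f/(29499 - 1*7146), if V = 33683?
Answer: 2*I*sqrt(2279)/22353 ≈ 0.0042714*I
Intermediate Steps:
f = 2*I*sqrt(2279) (f = sqrt(-42799 + 33683) = sqrt(-9116) = 2*I*sqrt(2279) ≈ 95.478*I)
f/(29499 - 1*7146) = (2*I*sqrt(2279))/(29499 - 1*7146) = (2*I*sqrt(2279))/(29499 - 7146) = (2*I*sqrt(2279))/22353 = (2*I*sqrt(2279))*(1/22353) = 2*I*sqrt(2279)/22353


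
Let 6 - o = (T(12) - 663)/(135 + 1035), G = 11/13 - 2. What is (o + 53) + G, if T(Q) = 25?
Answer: 34159/585 ≈ 58.391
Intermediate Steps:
G = -15/13 (G = (1/13)*11 - 2 = 11/13 - 2 = -15/13 ≈ -1.1538)
o = 3829/585 (o = 6 - (25 - 663)/(135 + 1035) = 6 - (-638)/1170 = 6 - 1*(-319/585) = 6 + 319/585 = 3829/585 ≈ 6.5453)
(o + 53) + G = (3829/585 + 53) - 15/13 = 34834/585 - 15/13 = 34159/585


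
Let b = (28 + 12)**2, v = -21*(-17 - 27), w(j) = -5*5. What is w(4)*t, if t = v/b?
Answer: -231/16 ≈ -14.438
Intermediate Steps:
w(j) = -25
v = 924 (v = -21*(-44) = 924)
b = 1600 (b = 40**2 = 1600)
t = 231/400 (t = 924/1600 = 924*(1/1600) = 231/400 ≈ 0.57750)
w(4)*t = -25*231/400 = -231/16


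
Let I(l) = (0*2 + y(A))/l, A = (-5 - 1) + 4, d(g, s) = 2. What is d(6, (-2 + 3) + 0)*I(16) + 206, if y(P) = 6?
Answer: 827/4 ≈ 206.75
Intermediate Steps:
A = -2 (A = -6 + 4 = -2)
I(l) = 6/l (I(l) = (0*2 + 6)/l = (0 + 6)/l = 6/l)
d(6, (-2 + 3) + 0)*I(16) + 206 = 2*(6/16) + 206 = 2*(6*(1/16)) + 206 = 2*(3/8) + 206 = ¾ + 206 = 827/4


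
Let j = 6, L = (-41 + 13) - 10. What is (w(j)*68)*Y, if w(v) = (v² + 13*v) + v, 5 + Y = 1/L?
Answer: -779280/19 ≈ -41015.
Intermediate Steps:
L = -38 (L = -28 - 10 = -38)
Y = -191/38 (Y = -5 + 1/(-38) = -5 - 1/38 = -191/38 ≈ -5.0263)
w(v) = v² + 14*v
(w(j)*68)*Y = ((6*(14 + 6))*68)*(-191/38) = ((6*20)*68)*(-191/38) = (120*68)*(-191/38) = 8160*(-191/38) = -779280/19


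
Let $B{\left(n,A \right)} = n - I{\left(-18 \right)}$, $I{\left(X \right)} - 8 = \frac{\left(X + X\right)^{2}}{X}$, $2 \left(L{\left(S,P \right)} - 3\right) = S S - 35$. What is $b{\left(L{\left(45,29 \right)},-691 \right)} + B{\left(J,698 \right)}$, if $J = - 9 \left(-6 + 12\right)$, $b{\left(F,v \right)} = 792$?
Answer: $802$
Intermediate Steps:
$L{\left(S,P \right)} = - \frac{29}{2} + \frac{S^{2}}{2}$ ($L{\left(S,P \right)} = 3 + \frac{S S - 35}{2} = 3 + \frac{S^{2} - 35}{2} = 3 + \frac{-35 + S^{2}}{2} = 3 + \left(- \frac{35}{2} + \frac{S^{2}}{2}\right) = - \frac{29}{2} + \frac{S^{2}}{2}$)
$I{\left(X \right)} = 8 + 4 X$ ($I{\left(X \right)} = 8 + \frac{\left(X + X\right)^{2}}{X} = 8 + \frac{\left(2 X\right)^{2}}{X} = 8 + \frac{4 X^{2}}{X} = 8 + 4 X$)
$J = -54$ ($J = \left(-9\right) 6 = -54$)
$B{\left(n,A \right)} = 64 + n$ ($B{\left(n,A \right)} = n - \left(8 + 4 \left(-18\right)\right) = n - \left(8 - 72\right) = n - -64 = n + 64 = 64 + n$)
$b{\left(L{\left(45,29 \right)},-691 \right)} + B{\left(J,698 \right)} = 792 + \left(64 - 54\right) = 792 + 10 = 802$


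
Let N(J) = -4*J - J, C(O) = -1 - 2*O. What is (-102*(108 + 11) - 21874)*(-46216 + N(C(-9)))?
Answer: 1574789612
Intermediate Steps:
N(J) = -5*J
(-102*(108 + 11) - 21874)*(-46216 + N(C(-9))) = (-102*(108 + 11) - 21874)*(-46216 - 5*(-1 - 2*(-9))) = (-102*119 - 21874)*(-46216 - 5*(-1 + 18)) = (-12138 - 21874)*(-46216 - 5*17) = -34012*(-46216 - 85) = -34012*(-46301) = 1574789612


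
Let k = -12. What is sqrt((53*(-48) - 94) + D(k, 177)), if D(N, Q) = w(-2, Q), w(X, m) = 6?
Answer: 2*I*sqrt(658) ≈ 51.303*I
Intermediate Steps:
D(N, Q) = 6
sqrt((53*(-48) - 94) + D(k, 177)) = sqrt((53*(-48) - 94) + 6) = sqrt((-2544 - 94) + 6) = sqrt(-2638 + 6) = sqrt(-2632) = 2*I*sqrt(658)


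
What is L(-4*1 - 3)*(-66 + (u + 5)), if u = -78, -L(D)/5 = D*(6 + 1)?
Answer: -34055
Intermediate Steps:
L(D) = -35*D (L(D) = -5*D*(6 + 1) = -5*D*7 = -35*D)
L(-4*1 - 3)*(-66 + (u + 5)) = (-35*(-4*1 - 3))*(-66 + (-78 + 5)) = (-35*(-4 - 3))*(-66 - 73) = -35*(-7)*(-139) = 245*(-139) = -34055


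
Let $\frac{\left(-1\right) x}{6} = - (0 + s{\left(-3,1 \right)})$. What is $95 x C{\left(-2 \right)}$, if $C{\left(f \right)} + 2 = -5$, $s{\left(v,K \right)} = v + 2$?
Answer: $3990$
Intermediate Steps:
$s{\left(v,K \right)} = 2 + v$
$x = -6$ ($x = - 6 \left(- (0 + \left(2 - 3\right))\right) = - 6 \left(- (0 - 1)\right) = - 6 \left(\left(-1\right) \left(-1\right)\right) = \left(-6\right) 1 = -6$)
$C{\left(f \right)} = -7$ ($C{\left(f \right)} = -2 - 5 = -7$)
$95 x C{\left(-2 \right)} = 95 \left(-6\right) \left(-7\right) = \left(-570\right) \left(-7\right) = 3990$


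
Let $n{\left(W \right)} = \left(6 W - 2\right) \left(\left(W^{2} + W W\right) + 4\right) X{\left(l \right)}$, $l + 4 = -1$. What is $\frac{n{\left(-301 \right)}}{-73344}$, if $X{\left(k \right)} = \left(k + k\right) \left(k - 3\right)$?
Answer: $\frac{68254260}{191} \approx 3.5735 \cdot 10^{5}$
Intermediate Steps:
$l = -5$ ($l = -4 - 1 = -5$)
$X{\left(k \right)} = 2 k \left(-3 + k\right)$
$n{\left(W \right)} = 80 \left(-2 + 6 W\right) \left(4 + 2 W^{2}\right)$ ($n{\left(W \right)} = \left(6 W - 2\right) \left(\left(W^{2} + W W\right) + 4\right) 2 \left(-5\right) \left(-3 - 5\right) = \left(-2 + 6 W\right) \left(\left(W^{2} + W^{2}\right) + 4\right) 2 \left(-5\right) \left(-8\right) = \left(-2 + 6 W\right) \left(2 W^{2} + 4\right) 80 = \left(-2 + 6 W\right) \left(4 + 2 W^{2}\right) 80 = 80 \left(-2 + 6 W\right) \left(4 + 2 W^{2}\right)$)
$\frac{n{\left(-301 \right)}}{-73344} = \frac{-640 - 320 \left(-301\right)^{2} + 960 \left(-301\right)^{3} + 1920 \left(-301\right)}{-73344} = \left(-640 - 28992320 + 960 \left(-27270901\right) - 577920\right) \left(- \frac{1}{73344}\right) = \left(-640 - 28992320 - 26180064960 - 577920\right) \left(- \frac{1}{73344}\right) = \left(-26209635840\right) \left(- \frac{1}{73344}\right) = \frac{68254260}{191}$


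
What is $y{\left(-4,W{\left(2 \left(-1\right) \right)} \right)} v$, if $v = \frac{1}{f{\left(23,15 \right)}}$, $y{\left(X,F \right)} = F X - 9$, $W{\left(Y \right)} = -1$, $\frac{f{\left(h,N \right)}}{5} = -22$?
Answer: $\frac{1}{22} \approx 0.045455$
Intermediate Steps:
$f{\left(h,N \right)} = -110$ ($f{\left(h,N \right)} = 5 \left(-22\right) = -110$)
$y{\left(X,F \right)} = -9 + F X$
$v = - \frac{1}{110}$ ($v = \frac{1}{-110} = - \frac{1}{110} \approx -0.0090909$)
$y{\left(-4,W{\left(2 \left(-1\right) \right)} \right)} v = \left(-9 - -4\right) \left(- \frac{1}{110}\right) = \left(-9 + 4\right) \left(- \frac{1}{110}\right) = \left(-5\right) \left(- \frac{1}{110}\right) = \frac{1}{22}$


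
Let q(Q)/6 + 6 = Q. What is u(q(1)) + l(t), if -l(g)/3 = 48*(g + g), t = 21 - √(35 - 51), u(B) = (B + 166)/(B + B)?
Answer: -90754/15 + 1152*I ≈ -6050.3 + 1152.0*I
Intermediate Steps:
q(Q) = -36 + 6*Q
u(B) = (166 + B)/(2*B) (u(B) = (166 + B)/((2*B)) = (166 + B)*(1/(2*B)) = (166 + B)/(2*B))
t = 21 - 4*I (t = 21 - √(-16) = 21 - 4*I ≈ 21.0 - 4.0*I)
l(g) = -288*g (l(g) = -144*(g + g) = -144*2*g = -288*g)
u(q(1)) + l(t) = (166 + (-36 + 6*1))/(2*(-36 + 6*1)) - 288*(21 - 4*I) = (166 + (-36 + 6))/(2*(-36 + 6)) + (-6048 + 1152*I) = (½)*(166 - 30)/(-30) + (-6048 + 1152*I) = (½)*(-1/30)*136 + (-6048 + 1152*I) = -34/15 + (-6048 + 1152*I) = -90754/15 + 1152*I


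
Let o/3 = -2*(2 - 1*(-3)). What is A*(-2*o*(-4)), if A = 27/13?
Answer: -6480/13 ≈ -498.46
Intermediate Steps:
A = 27/13 (A = 27*(1/13) = 27/13 ≈ 2.0769)
o = -30 (o = 3*(-2*(2 - 1*(-3))) = 3*(-2*(2 + 3)) = 3*(-2*5) = 3*(-10) = -30)
A*(-2*o*(-4)) = 27*(-2*(-30)*(-4))/13 = 27*(60*(-4))/13 = (27/13)*(-240) = -6480/13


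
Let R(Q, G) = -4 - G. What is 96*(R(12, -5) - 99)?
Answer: -9408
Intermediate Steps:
96*(R(12, -5) - 99) = 96*((-4 - 1*(-5)) - 99) = 96*((-4 + 5) - 99) = 96*(1 - 99) = 96*(-98) = -9408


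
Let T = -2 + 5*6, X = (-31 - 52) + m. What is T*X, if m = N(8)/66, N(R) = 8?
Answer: -76580/33 ≈ -2320.6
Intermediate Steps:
m = 4/33 (m = 8/66 = 8*(1/66) = 4/33 ≈ 0.12121)
X = -2735/33 (X = (-31 - 52) + 4/33 = -83 + 4/33 = -2735/33 ≈ -82.879)
T = 28 (T = -2 + 30 = 28)
T*X = 28*(-2735/33) = -76580/33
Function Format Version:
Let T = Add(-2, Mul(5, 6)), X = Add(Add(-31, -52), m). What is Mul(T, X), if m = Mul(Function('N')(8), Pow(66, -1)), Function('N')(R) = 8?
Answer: Rational(-76580, 33) ≈ -2320.6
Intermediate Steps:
m = Rational(4, 33) (m = Mul(8, Pow(66, -1)) = Mul(8, Rational(1, 66)) = Rational(4, 33) ≈ 0.12121)
X = Rational(-2735, 33) (X = Add(Add(-31, -52), Rational(4, 33)) = Add(-83, Rational(4, 33)) = Rational(-2735, 33) ≈ -82.879)
T = 28 (T = Add(-2, 30) = 28)
Mul(T, X) = Mul(28, Rational(-2735, 33)) = Rational(-76580, 33)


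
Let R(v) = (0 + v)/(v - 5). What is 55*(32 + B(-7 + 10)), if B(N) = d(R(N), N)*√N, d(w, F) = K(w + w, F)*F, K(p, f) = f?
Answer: 1760 + 495*√3 ≈ 2617.4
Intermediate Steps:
R(v) = v/(-5 + v)
d(w, F) = F² (d(w, F) = F*F = F²)
B(N) = N^(5/2) (B(N) = N²*√N = N^(5/2))
55*(32 + B(-7 + 10)) = 55*(32 + (-7 + 10)^(5/2)) = 55*(32 + 3^(5/2)) = 55*(32 + 9*√3) = 1760 + 495*√3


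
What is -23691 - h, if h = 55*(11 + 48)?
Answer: -26936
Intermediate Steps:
h = 3245 (h = 55*59 = 3245)
-23691 - h = -23691 - 1*3245 = -23691 - 3245 = -26936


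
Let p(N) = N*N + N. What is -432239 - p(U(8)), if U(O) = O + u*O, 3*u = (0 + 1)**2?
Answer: -3891271/9 ≈ -4.3236e+5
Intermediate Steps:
u = 1/3 (u = (0 + 1)**2/3 = (1/3)*1**2 = (1/3)*1 = 1/3 ≈ 0.33333)
U(O) = 4*O/3 (U(O) = O + O/3 = 4*O/3)
p(N) = N + N**2 (p(N) = N**2 + N = N + N**2)
-432239 - p(U(8)) = -432239 - (4/3)*8*(1 + (4/3)*8) = -432239 - 32*(1 + 32/3)/3 = -432239 - 32*35/(3*3) = -432239 - 1*1120/9 = -432239 - 1120/9 = -3891271/9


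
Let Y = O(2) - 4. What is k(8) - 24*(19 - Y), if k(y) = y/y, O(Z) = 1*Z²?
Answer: -455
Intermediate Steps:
O(Z) = Z²
k(y) = 1
Y = 0 (Y = 2² - 4 = 4 - 4 = 0)
k(8) - 24*(19 - Y) = 1 - 24*(19 - 1*0) = 1 - 24*(19 + 0) = 1 - 24*19 = 1 - 456 = -455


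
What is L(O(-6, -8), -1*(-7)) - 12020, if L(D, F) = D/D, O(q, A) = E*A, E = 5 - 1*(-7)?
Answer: -12019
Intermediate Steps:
E = 12 (E = 5 + 7 = 12)
O(q, A) = 12*A
L(D, F) = 1
L(O(-6, -8), -1*(-7)) - 12020 = 1 - 12020 = -12019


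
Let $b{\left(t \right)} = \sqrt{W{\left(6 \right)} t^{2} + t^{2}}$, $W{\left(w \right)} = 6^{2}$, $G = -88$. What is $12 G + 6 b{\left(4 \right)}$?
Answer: $-1056 + 24 \sqrt{37} \approx -910.01$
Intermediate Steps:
$W{\left(w \right)} = 36$
$b{\left(t \right)} = \sqrt{37} \sqrt{t^{2}}$ ($b{\left(t \right)} = \sqrt{36 t^{2} + t^{2}} = \sqrt{37 t^{2}} = \sqrt{37} \sqrt{t^{2}}$)
$12 G + 6 b{\left(4 \right)} = 12 \left(-88\right) + 6 \sqrt{37} \sqrt{4^{2}} = -1056 + 6 \sqrt{37} \sqrt{16} = -1056 + 6 \sqrt{37} \cdot 4 = -1056 + 6 \cdot 4 \sqrt{37} = -1056 + 24 \sqrt{37}$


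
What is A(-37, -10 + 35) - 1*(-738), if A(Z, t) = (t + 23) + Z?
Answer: 749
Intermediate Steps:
A(Z, t) = 23 + Z + t (A(Z, t) = (23 + t) + Z = 23 + Z + t)
A(-37, -10 + 35) - 1*(-738) = (23 - 37 + (-10 + 35)) - 1*(-738) = (23 - 37 + 25) + 738 = 11 + 738 = 749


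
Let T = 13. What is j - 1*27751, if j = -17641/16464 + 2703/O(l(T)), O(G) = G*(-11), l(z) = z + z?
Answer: -65360396111/2354352 ≈ -27762.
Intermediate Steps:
l(z) = 2*z
O(G) = -11*G
j = -24773759/2354352 (j = -17641/16464 + 2703/((-22*13)) = -17641*1/16464 + 2703/((-11*26)) = -17641/16464 + 2703/(-286) = -17641/16464 + 2703*(-1/286) = -17641/16464 - 2703/286 = -24773759/2354352 ≈ -10.523)
j - 1*27751 = -24773759/2354352 - 1*27751 = -24773759/2354352 - 27751 = -65360396111/2354352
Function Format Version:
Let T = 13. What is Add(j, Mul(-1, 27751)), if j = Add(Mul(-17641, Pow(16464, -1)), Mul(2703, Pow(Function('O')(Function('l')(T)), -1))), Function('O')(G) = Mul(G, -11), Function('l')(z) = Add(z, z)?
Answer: Rational(-65360396111, 2354352) ≈ -27762.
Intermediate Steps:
Function('l')(z) = Mul(2, z)
Function('O')(G) = Mul(-11, G)
j = Rational(-24773759, 2354352) (j = Add(Mul(-17641, Pow(16464, -1)), Mul(2703, Pow(Mul(-11, Mul(2, 13)), -1))) = Add(Mul(-17641, Rational(1, 16464)), Mul(2703, Pow(Mul(-11, 26), -1))) = Add(Rational(-17641, 16464), Mul(2703, Pow(-286, -1))) = Add(Rational(-17641, 16464), Mul(2703, Rational(-1, 286))) = Add(Rational(-17641, 16464), Rational(-2703, 286)) = Rational(-24773759, 2354352) ≈ -10.523)
Add(j, Mul(-1, 27751)) = Add(Rational(-24773759, 2354352), Mul(-1, 27751)) = Add(Rational(-24773759, 2354352), -27751) = Rational(-65360396111, 2354352)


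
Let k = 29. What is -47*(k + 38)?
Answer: -3149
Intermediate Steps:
-47*(k + 38) = -47*(29 + 38) = -47*67 = -3149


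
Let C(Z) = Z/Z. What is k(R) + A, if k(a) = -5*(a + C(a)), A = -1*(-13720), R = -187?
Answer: 14650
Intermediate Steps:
A = 13720
C(Z) = 1
k(a) = -5 - 5*a (k(a) = -5*(a + 1) = -5*(1 + a) = -5 - 5*a)
k(R) + A = (-5 - 5*(-187)) + 13720 = (-5 + 935) + 13720 = 930 + 13720 = 14650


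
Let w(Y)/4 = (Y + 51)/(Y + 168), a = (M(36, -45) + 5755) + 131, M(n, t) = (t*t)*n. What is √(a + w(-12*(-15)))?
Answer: √66261259/29 ≈ 280.69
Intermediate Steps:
M(n, t) = n*t² (M(n, t) = t²*n = n*t²)
a = 78786 (a = (36*(-45)² + 5755) + 131 = (36*2025 + 5755) + 131 = (72900 + 5755) + 131 = 78655 + 131 = 78786)
w(Y) = 4*(51 + Y)/(168 + Y) (w(Y) = 4*((Y + 51)/(Y + 168)) = 4*((51 + Y)/(168 + Y)) = 4*(51 + Y)/(168 + Y))
√(a + w(-12*(-15))) = √(78786 + 4*(51 - 12*(-15))/(168 - 12*(-15))) = √(78786 + 4*(51 + 180)/(168 + 180)) = √(78786 + 4*231/348) = √(78786 + 4*(1/348)*231) = √(78786 + 77/29) = √(2284871/29) = √66261259/29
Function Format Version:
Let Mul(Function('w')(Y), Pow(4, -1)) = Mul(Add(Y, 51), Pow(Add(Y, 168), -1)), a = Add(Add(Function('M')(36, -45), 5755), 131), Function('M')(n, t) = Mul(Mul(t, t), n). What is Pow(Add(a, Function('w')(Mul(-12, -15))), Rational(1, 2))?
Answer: Mul(Rational(1, 29), Pow(66261259, Rational(1, 2))) ≈ 280.69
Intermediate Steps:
Function('M')(n, t) = Mul(n, Pow(t, 2)) (Function('M')(n, t) = Mul(Pow(t, 2), n) = Mul(n, Pow(t, 2)))
a = 78786 (a = Add(Add(Mul(36, Pow(-45, 2)), 5755), 131) = Add(Add(Mul(36, 2025), 5755), 131) = Add(Add(72900, 5755), 131) = Add(78655, 131) = 78786)
Function('w')(Y) = Mul(4, Pow(Add(168, Y), -1), Add(51, Y)) (Function('w')(Y) = Mul(4, Mul(Add(Y, 51), Pow(Add(Y, 168), -1))) = Mul(4, Mul(Add(51, Y), Pow(Add(168, Y), -1))) = Mul(4, Mul(Pow(Add(168, Y), -1), Add(51, Y))) = Mul(4, Pow(Add(168, Y), -1), Add(51, Y)))
Pow(Add(a, Function('w')(Mul(-12, -15))), Rational(1, 2)) = Pow(Add(78786, Mul(4, Pow(Add(168, Mul(-12, -15)), -1), Add(51, Mul(-12, -15)))), Rational(1, 2)) = Pow(Add(78786, Mul(4, Pow(Add(168, 180), -1), Add(51, 180))), Rational(1, 2)) = Pow(Add(78786, Mul(4, Pow(348, -1), 231)), Rational(1, 2)) = Pow(Add(78786, Mul(4, Rational(1, 348), 231)), Rational(1, 2)) = Pow(Add(78786, Rational(77, 29)), Rational(1, 2)) = Pow(Rational(2284871, 29), Rational(1, 2)) = Mul(Rational(1, 29), Pow(66261259, Rational(1, 2)))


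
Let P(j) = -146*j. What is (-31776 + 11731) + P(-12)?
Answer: -18293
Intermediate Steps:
(-31776 + 11731) + P(-12) = (-31776 + 11731) - 146*(-12) = -20045 + 1752 = -18293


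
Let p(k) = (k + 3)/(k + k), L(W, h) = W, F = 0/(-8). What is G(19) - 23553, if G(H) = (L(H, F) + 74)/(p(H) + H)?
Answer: -94193/4 ≈ -23548.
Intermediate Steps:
F = 0 (F = 0*(-⅛) = 0)
p(k) = (3 + k)/(2*k) (p(k) = (3 + k)/((2*k)) = (3 + k)*(1/(2*k)) = (3 + k)/(2*k))
G(H) = (74 + H)/(H + (3 + H)/(2*H)) (G(H) = (H + 74)/((3 + H)/(2*H) + H) = (74 + H)/(H + (3 + H)/(2*H)))
G(19) - 23553 = 2*19*(74 + 19)/(3 + 19 + 2*19²) - 23553 = 2*19*93/(3 + 19 + 2*361) - 23553 = 2*19*93/(3 + 19 + 722) - 23553 = 2*19*93/744 - 23553 = 2*19*(1/744)*93 - 23553 = 19/4 - 23553 = -94193/4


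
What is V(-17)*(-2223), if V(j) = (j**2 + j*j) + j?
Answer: -1247103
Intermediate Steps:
V(j) = j + 2*j**2 (V(j) = (j**2 + j**2) + j = 2*j**2 + j = j + 2*j**2)
V(-17)*(-2223) = -17*(1 + 2*(-17))*(-2223) = -17*(1 - 34)*(-2223) = -17*(-33)*(-2223) = 561*(-2223) = -1247103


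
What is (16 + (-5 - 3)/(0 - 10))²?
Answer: 7056/25 ≈ 282.24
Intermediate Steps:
(16 + (-5 - 3)/(0 - 10))² = (16 - 8/(-10))² = (16 - 8*(-⅒))² = (16 + ⅘)² = (84/5)² = 7056/25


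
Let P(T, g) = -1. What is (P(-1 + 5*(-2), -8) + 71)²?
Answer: 4900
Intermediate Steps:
(P(-1 + 5*(-2), -8) + 71)² = (-1 + 71)² = 70² = 4900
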